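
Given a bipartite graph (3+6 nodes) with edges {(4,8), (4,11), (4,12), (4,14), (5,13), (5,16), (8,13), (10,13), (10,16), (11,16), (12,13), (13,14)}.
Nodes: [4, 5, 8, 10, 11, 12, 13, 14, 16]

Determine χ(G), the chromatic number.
Clique number ω(G) = 2 (lower bound: χ ≥ ω).
The graph is bipartite (no odd cycle), so 2 colors suffice: χ(G) = 2.
A valid 2-coloring: color 1: [4, 13, 16]; color 2: [5, 8, 10, 11, 12, 14].

χ(G) = 2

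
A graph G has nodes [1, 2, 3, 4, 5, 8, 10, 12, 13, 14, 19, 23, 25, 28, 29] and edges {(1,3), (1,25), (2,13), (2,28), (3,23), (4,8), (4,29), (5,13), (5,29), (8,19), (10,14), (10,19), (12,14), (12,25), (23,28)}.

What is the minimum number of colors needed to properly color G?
Clique number ω(G) = 2 (lower bound: χ ≥ ω).
Odd cycle [2, 28, 23, 3, 1, 25, 12, 14, 10, 19, 8, 4, 29, 5, 13] needs 3 colors (χ ≥ 3).
The coloring below uses 3 colors, so χ(G) = 3.
A valid 3-coloring: color 1: [1, 2, 5, 8, 10, 12, 23]; color 2: [3, 4, 13, 14, 19, 25, 28]; color 3: [29].

χ(G) = 3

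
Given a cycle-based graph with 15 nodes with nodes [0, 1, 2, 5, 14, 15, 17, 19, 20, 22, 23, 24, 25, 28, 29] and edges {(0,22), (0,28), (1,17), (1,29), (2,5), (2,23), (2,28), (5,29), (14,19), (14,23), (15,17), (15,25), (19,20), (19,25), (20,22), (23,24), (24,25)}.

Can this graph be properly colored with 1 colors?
No, G is not 1-colorable

Edge (0,28) forces its endpoints to differ, so 1 color is not enough.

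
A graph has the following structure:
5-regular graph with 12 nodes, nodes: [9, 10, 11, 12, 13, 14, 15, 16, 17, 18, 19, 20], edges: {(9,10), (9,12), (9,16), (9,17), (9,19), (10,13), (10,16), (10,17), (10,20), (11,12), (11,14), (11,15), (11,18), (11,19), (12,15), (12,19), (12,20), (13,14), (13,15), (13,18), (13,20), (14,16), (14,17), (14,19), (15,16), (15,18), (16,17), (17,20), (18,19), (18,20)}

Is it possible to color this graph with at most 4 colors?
A valid 4-coloring: color 1: [9, 11, 13]; color 2: [15, 17, 19]; color 3: [10, 12, 14, 18]; color 4: [16, 20].
(χ(G) = 4 ≤ 4.)

Yes, G is 4-colorable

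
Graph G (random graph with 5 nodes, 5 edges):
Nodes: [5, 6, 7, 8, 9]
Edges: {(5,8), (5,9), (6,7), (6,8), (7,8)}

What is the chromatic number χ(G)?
Clique number ω(G) = 3 (lower bound: χ ≥ ω).
The clique on [6, 7, 8] has size 3, forcing χ ≥ 3, and the coloring below uses 3 colors, so χ(G) = 3.
A valid 3-coloring: color 1: [8, 9]; color 2: [5, 6]; color 3: [7].

χ(G) = 3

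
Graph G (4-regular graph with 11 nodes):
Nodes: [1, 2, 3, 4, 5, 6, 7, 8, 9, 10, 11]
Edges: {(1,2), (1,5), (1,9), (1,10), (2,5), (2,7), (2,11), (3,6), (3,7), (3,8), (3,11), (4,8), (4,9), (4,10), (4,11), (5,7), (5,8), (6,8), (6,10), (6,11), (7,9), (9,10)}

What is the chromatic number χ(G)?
Clique number ω(G) = 3 (lower bound: χ ≥ ω).
Suppose a proper 3-coloring c exists. The clique [1, 2, 5] takes 3 distinct colors; by symmetry let c(1) = 1, c(2) = 2, c(5) = 3.
- Vertex 7: neighbors [2, 5] already have colors [2, 3] ⇒ c(7) = 1.
- Vertex 3: neighbors [7] already have colors [1]; try each remaining color.
- Case c(3) = 2:
  - Vertex 8: neighbors [3, 5] already have colors [2, 3] ⇒ c(8) = 1.
  - Vertex 6: neighbors [8, 3] already have colors [1, 2] ⇒ c(6) = 3.
  - Vertex 10: neighbors [1, 6] already have colors [1, 3] ⇒ c(10) = 2.
  - Vertex 4: neighbors [8, 10] already have colors [1, 2] ⇒ c(4) = 3.
  - Vertex 9: neighbors [1, 10, 4] already have colors [1, 2, 3] — all 3 colors blocked. Contradiction.
- Case c(3) = 3:
  - Vertex 11: neighbors [2, 3] already have colors [2, 3] ⇒ c(11) = 1.
  - Vertex 6: neighbors [11, 3] already have colors [1, 3] ⇒ c(6) = 2.
  - Vertex 10: neighbors [1, 6] already have colors [1, 2] ⇒ c(10) = 3.
  - Vertex 4: neighbors [11, 10] already have colors [1, 3] ⇒ c(4) = 2.
  - Vertex 9: neighbors [1, 4, 10] already have colors [1, 2, 3] — all 3 colors blocked. Contradiction.
Every case ends in a contradiction, so G has no proper 3-coloring (χ ≥ 4).
The coloring below uses 4 colors, so χ(G) = 4.
A valid 4-coloring: color 1: [1, 4, 6, 7]; color 2: [8, 9, 11]; color 3: [2, 3, 10]; color 4: [5].

χ(G) = 4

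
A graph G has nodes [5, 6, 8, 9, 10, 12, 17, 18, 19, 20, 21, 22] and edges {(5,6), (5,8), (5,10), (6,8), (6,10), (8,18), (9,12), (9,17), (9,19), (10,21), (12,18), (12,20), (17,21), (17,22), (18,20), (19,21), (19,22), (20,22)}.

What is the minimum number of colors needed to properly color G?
χ(G) = 3

Clique number ω(G) = 3 (lower bound: χ ≥ ω).
The clique on [5, 6, 8] has size 3, forcing χ ≥ 3, and the coloring below uses 3 colors, so χ(G) = 3.
A valid 3-coloring: color 1: [6, 9, 18, 21, 22]; color 2: [8, 10, 17, 19, 20]; color 3: [5, 12].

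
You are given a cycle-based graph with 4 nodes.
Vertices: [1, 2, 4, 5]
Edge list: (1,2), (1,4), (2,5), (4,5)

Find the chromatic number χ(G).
Clique number ω(G) = 2 (lower bound: χ ≥ ω).
The graph is bipartite (no odd cycle), so 2 colors suffice: χ(G) = 2.
A valid 2-coloring: color 1: [2, 4]; color 2: [1, 5].

χ(G) = 2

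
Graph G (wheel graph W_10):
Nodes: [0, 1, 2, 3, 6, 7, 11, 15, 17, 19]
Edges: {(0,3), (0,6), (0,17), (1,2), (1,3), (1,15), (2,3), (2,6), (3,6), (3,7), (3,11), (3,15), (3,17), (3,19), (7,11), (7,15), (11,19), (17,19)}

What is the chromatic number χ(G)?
χ(G) = 4

Clique number ω(G) = 3 (lower bound: χ ≥ ω).
Odd cycle [6, 0, 17, 19, 11, 7, 15, 1, 2] needs 3 colors (χ ≥ 3).
Vertex 3 is adjacent to every vertex of [0, 1, 2, 6, 7, 11, 15, 17, 19], which already need 3 colors among themselves, so 3 needs a new color (χ ≥ 4).
The coloring below uses 4 colors, so χ(G) = 4.
A valid 4-coloring: color 1: [3]; color 2: [1, 6, 11, 17]; color 3: [0, 2, 7, 19]; color 4: [15].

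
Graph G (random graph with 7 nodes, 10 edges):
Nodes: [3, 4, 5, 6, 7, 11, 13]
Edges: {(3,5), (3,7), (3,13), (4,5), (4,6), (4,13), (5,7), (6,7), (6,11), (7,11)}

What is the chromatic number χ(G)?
Clique number ω(G) = 3 (lower bound: χ ≥ ω).
The clique on [6, 7, 11] has size 3, forcing χ ≥ 3, and the coloring below uses 3 colors, so χ(G) = 3.
A valid 3-coloring: color 1: [4, 7]; color 2: [3, 11]; color 3: [5, 6, 13].

χ(G) = 3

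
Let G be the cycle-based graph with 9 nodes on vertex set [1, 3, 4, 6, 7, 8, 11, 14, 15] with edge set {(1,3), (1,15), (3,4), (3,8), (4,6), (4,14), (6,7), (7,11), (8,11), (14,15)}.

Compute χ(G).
Clique number ω(G) = 2 (lower bound: χ ≥ ω).
Odd cycle [15, 14, 4, 3, 1] needs 3 colors (χ ≥ 3).
The coloring below uses 3 colors, so χ(G) = 3.
A valid 3-coloring: color 1: [3, 6, 11, 15]; color 2: [1, 4, 7, 8]; color 3: [14].

χ(G) = 3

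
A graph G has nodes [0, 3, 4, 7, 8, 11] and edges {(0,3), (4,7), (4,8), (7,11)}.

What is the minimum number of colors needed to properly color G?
Clique number ω(G) = 2 (lower bound: χ ≥ ω).
The graph is bipartite (no odd cycle), so 2 colors suffice: χ(G) = 2.
A valid 2-coloring: color 1: [0, 4, 11]; color 2: [3, 7, 8].

χ(G) = 2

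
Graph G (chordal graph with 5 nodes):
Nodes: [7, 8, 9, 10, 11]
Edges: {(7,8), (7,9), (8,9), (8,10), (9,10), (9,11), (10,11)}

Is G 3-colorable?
Yes, G is 3-colorable

A valid 3-coloring: color 1: [9]; color 2: [8, 11]; color 3: [7, 10].
(χ(G) = 3 ≤ 3.)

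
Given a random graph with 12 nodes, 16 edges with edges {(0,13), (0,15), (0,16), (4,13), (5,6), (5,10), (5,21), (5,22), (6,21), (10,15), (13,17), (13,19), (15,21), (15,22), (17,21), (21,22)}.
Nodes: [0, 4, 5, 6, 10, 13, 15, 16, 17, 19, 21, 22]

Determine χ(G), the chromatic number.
χ(G) = 3

Clique number ω(G) = 3 (lower bound: χ ≥ ω).
The clique on [5, 6, 21] has size 3, forcing χ ≥ 3, and the coloring below uses 3 colors, so χ(G) = 3.
A valid 3-coloring: color 1: [0, 4, 10, 19, 21]; color 2: [5, 13, 15, 16]; color 3: [6, 17, 22].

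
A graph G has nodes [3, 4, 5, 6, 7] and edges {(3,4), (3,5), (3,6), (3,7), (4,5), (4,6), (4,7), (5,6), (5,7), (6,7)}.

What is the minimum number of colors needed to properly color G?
χ(G) = 5

Clique number ω(G) = 5 (lower bound: χ ≥ ω).
The clique on [3, 4, 5, 6, 7] has size 5, forcing χ ≥ 5, and the coloring below uses 5 colors, so χ(G) = 5.
A valid 5-coloring: color 1: [3]; color 2: [4]; color 3: [7]; color 4: [5]; color 5: [6].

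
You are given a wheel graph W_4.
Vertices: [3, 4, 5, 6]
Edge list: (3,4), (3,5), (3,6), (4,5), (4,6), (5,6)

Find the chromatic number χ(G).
χ(G) = 4

Clique number ω(G) = 4 (lower bound: χ ≥ ω).
The clique on [3, 4, 5, 6] has size 4, forcing χ ≥ 4, and the coloring below uses 4 colors, so χ(G) = 4.
A valid 4-coloring: color 1: [5]; color 2: [3]; color 3: [4]; color 4: [6].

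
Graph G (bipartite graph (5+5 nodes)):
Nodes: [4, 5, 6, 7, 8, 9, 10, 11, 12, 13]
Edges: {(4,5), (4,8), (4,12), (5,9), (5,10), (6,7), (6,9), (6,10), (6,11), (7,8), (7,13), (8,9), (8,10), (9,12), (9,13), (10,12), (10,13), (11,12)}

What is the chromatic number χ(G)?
Clique number ω(G) = 2 (lower bound: χ ≥ ω).
The graph is bipartite (no odd cycle), so 2 colors suffice: χ(G) = 2.
A valid 2-coloring: color 1: [4, 7, 9, 10, 11]; color 2: [5, 6, 8, 12, 13].

χ(G) = 2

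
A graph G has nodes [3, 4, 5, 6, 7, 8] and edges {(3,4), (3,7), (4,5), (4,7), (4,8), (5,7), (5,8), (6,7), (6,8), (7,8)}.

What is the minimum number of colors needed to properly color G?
χ(G) = 4

Clique number ω(G) = 4 (lower bound: χ ≥ ω).
The clique on [4, 5, 7, 8] has size 4, forcing χ ≥ 4, and the coloring below uses 4 colors, so χ(G) = 4.
A valid 4-coloring: color 1: [7]; color 2: [3, 8]; color 3: [4, 6]; color 4: [5].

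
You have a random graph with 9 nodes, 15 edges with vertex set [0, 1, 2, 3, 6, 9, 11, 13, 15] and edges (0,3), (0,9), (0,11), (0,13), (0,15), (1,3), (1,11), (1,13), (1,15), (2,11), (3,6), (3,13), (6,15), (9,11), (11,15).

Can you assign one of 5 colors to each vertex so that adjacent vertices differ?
Yes, G is 5-colorable

A valid 5-coloring: color 1: [0, 1, 2, 6]; color 2: [3, 11]; color 3: [9, 13, 15].
(χ(G) = 3 ≤ 5.)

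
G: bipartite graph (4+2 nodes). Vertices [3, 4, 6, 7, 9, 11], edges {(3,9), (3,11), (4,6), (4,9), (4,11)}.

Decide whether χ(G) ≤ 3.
Yes, G is 3-colorable

A valid 3-coloring: color 1: [3, 4, 7]; color 2: [6, 9, 11].
(χ(G) = 2 ≤ 3.)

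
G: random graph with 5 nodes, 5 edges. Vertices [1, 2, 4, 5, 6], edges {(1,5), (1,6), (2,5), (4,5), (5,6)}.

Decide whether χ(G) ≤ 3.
A valid 3-coloring: color 1: [5]; color 2: [2, 4, 6]; color 3: [1].
(χ(G) = 3 ≤ 3.)

Yes, G is 3-colorable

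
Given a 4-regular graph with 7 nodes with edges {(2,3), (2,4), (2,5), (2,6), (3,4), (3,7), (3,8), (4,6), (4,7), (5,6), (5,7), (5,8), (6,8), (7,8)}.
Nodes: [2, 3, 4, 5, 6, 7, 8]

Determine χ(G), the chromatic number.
Clique number ω(G) = 3 (lower bound: χ ≥ ω).
Suppose a proper 3-coloring c exists. The clique [2, 3, 4] takes 3 distinct colors; by symmetry let c(2) = 1, c(3) = 2, c(4) = 3.
- Vertex 6: neighbors [2, 4] already have colors [1, 3] ⇒ c(6) = 2.
- Vertex 5: neighbors [2, 6] already have colors [1, 2] ⇒ c(5) = 3.
- Vertex 7: neighbors [3, 4] already have colors [2, 3] ⇒ c(7) = 1.
- Vertex 8: neighbors [7, 3, 5] already have colors [1, 2, 3] — all 3 colors blocked. Contradiction.
The forced assignments end in a contradiction, so G has no proper 3-coloring (χ ≥ 4).
The coloring below uses 4 colors, so χ(G) = 4.
A valid 4-coloring: color 1: [4, 5]; color 2: [3, 6]; color 3: [2, 8]; color 4: [7].

χ(G) = 4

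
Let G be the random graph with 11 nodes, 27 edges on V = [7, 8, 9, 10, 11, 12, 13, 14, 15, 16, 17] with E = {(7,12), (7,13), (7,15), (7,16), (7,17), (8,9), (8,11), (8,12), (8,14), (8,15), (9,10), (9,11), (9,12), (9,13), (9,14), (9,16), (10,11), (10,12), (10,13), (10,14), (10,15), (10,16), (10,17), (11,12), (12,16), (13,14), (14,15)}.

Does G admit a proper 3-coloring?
The clique on vertices [8, 9, 11, 12] has size 4 > 3, so it alone needs 4 colors.

No, G is not 3-colorable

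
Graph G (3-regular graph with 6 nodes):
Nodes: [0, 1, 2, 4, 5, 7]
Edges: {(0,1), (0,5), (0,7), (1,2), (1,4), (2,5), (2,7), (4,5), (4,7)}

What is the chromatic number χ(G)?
Clique number ω(G) = 2 (lower bound: χ ≥ ω).
The graph is bipartite (no odd cycle), so 2 colors suffice: χ(G) = 2.
A valid 2-coloring: color 1: [0, 2, 4]; color 2: [1, 5, 7].

χ(G) = 2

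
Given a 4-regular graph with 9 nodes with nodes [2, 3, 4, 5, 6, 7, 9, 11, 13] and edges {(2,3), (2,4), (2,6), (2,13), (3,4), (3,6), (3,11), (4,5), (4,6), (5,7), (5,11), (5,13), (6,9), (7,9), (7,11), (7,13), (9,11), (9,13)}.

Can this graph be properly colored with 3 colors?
No, G is not 3-colorable

The clique on vertices [2, 3, 4, 6] has size 4 > 3, so it alone needs 4 colors.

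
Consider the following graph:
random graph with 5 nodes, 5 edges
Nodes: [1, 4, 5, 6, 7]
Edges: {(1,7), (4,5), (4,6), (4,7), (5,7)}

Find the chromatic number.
χ(G) = 3

Clique number ω(G) = 3 (lower bound: χ ≥ ω).
The clique on [4, 5, 7] has size 3, forcing χ ≥ 3, and the coloring below uses 3 colors, so χ(G) = 3.
A valid 3-coloring: color 1: [1, 4]; color 2: [6, 7]; color 3: [5].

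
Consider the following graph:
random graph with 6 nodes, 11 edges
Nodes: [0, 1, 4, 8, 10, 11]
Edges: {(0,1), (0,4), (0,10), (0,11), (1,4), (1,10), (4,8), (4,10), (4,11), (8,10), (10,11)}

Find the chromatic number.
Clique number ω(G) = 4 (lower bound: χ ≥ ω).
The clique on [0, 1, 4, 10] has size 4, forcing χ ≥ 4, and the coloring below uses 4 colors, so χ(G) = 4.
A valid 4-coloring: color 1: [4]; color 2: [10]; color 3: [0, 8]; color 4: [1, 11].

χ(G) = 4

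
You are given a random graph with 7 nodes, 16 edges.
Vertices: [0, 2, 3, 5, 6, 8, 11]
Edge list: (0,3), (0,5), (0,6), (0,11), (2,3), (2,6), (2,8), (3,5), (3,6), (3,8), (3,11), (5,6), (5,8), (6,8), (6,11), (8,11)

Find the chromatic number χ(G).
Clique number ω(G) = 4 (lower bound: χ ≥ ω).
The clique on [0, 3, 6, 11] has size 4, forcing χ ≥ 4, and the coloring below uses 4 colors, so χ(G) = 4.
A valid 4-coloring: color 1: [6]; color 2: [3]; color 3: [0, 8]; color 4: [2, 5, 11].

χ(G) = 4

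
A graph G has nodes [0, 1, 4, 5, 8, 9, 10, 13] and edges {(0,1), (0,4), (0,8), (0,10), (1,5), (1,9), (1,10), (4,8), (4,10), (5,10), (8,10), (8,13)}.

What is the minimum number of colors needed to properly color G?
χ(G) = 4

Clique number ω(G) = 4 (lower bound: χ ≥ ω).
The clique on [0, 4, 8, 10] has size 4, forcing χ ≥ 4, and the coloring below uses 4 colors, so χ(G) = 4.
A valid 4-coloring: color 1: [9, 10, 13]; color 2: [1, 8]; color 3: [0, 5]; color 4: [4].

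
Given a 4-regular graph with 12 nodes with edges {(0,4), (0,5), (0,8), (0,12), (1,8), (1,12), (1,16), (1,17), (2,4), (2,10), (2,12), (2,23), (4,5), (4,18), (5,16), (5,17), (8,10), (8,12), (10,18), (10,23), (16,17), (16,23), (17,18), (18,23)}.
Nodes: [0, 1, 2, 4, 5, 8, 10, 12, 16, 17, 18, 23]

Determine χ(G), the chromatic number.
χ(G) = 4

Clique number ω(G) = 3 (lower bound: χ ≥ ω).
Suppose a proper 3-coloring c exists. The clique [0, 4, 5] takes 3 distinct colors; by symmetry let c(0) = 1, c(4) = 2, c(5) = 3.
- Vertex 2: neighbors [4] already have colors [2]; try each remaining color.
- Case c(2) = 1:
  - Vertex 8: neighbors [0] already have colors [1]; try each remaining color.
  - Case c(8) = 2:
    - Vertex 10: neighbors [2, 8] already have colors [1, 2] ⇒ c(10) = 3.
    - Vertex 18: neighbors [4, 10] already have colors [2, 3] ⇒ c(18) = 1.
    - Vertex 17: neighbors [18, 5] already have colors [1, 3] ⇒ c(17) = 2.
    - Vertex 16: neighbors [17, 5] already have colors [2, 3] ⇒ c(16) = 1.
    - Vertex 1: neighbors [16, 8] already have colors [1, 2] ⇒ c(1) = 3.
    - Vertex 12: neighbors [0, 8, 1] already have colors [1, 2, 3] — all 3 colors blocked. Contradiction.
  - Case c(8) = 3:
    - Vertex 10: neighbors [2, 8] already have colors [1, 3] ⇒ c(10) = 2.
    - Vertex 23: neighbors [2, 10] already have colors [1, 2] ⇒ c(23) = 3.
    - Vertex 12: neighbors [0, 8] already have colors [1, 3] ⇒ c(12) = 2.
    - Vertex 1: neighbors [12, 8] already have colors [2, 3] ⇒ c(1) = 1.
    - Vertex 17: neighbors [1, 5] already have colors [1, 3] ⇒ c(17) = 2.
    - Vertex 16: neighbors [1, 17, 5] already have colors [1, 2, 3] — all 3 colors blocked. Contradiction.
- Case c(2) = 3:
  - Vertex 12: neighbors [0, 2] already have colors [1, 3] ⇒ c(12) = 2.
  - Vertex 8: neighbors [0, 12] already have colors [1, 2] ⇒ c(8) = 3.
  - Vertex 1: neighbors [12, 8] already have colors [2, 3] ⇒ c(1) = 1.
  - Vertex 16: neighbors [1, 5] already have colors [1, 3] ⇒ c(16) = 2.
  - Vertex 17: neighbors [1, 16, 5] already have colors [1, 2, 3] — all 3 colors blocked. Contradiction.
Every case ends in a contradiction, so G has no proper 3-coloring (χ ≥ 4).
The coloring below uses 4 colors, so χ(G) = 4.
A valid 4-coloring: color 1: [0, 1, 2, 18]; color 2: [5, 8, 23]; color 3: [4, 10, 12, 16]; color 4: [17].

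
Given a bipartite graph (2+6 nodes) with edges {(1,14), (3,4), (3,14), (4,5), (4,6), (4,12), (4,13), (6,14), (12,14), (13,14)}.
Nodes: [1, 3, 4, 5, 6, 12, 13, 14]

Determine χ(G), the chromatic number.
χ(G) = 2

Clique number ω(G) = 2 (lower bound: χ ≥ ω).
The graph is bipartite (no odd cycle), so 2 colors suffice: χ(G) = 2.
A valid 2-coloring: color 1: [4, 14]; color 2: [1, 3, 5, 6, 12, 13].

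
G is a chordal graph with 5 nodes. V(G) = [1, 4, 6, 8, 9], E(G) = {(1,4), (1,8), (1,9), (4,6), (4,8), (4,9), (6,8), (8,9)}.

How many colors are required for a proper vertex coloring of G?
χ(G) = 4

Clique number ω(G) = 4 (lower bound: χ ≥ ω).
The clique on [1, 4, 8, 9] has size 4, forcing χ ≥ 4, and the coloring below uses 4 colors, so χ(G) = 4.
A valid 4-coloring: color 1: [8]; color 2: [4]; color 3: [6, 9]; color 4: [1].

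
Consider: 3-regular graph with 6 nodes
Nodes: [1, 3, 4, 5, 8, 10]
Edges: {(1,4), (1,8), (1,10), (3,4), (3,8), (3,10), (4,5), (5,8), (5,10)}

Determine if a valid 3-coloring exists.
Yes, G is 3-colorable

A valid 3-coloring: color 1: [4, 8, 10]; color 2: [1, 3, 5].
(χ(G) = 2 ≤ 3.)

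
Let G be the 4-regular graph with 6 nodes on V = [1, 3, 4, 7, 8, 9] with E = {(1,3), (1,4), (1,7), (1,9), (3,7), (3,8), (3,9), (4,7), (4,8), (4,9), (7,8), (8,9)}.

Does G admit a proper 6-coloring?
Yes, G is 6-colorable

A valid 6-coloring: color 1: [1, 8]; color 2: [3, 4]; color 3: [7, 9].
(χ(G) = 3 ≤ 6.)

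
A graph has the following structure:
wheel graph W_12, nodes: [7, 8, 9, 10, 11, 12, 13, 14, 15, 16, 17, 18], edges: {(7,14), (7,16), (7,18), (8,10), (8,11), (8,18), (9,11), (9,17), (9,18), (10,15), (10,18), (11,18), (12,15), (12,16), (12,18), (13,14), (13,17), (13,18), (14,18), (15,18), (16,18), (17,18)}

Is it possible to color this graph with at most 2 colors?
No, G is not 2-colorable

The clique on vertices [7, 16, 18] has size 3 > 2, so it alone needs 3 colors.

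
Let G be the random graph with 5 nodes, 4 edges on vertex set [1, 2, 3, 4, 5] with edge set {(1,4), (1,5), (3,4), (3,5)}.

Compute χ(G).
χ(G) = 2

Clique number ω(G) = 2 (lower bound: χ ≥ ω).
The graph is bipartite (no odd cycle), so 2 colors suffice: χ(G) = 2.
A valid 2-coloring: color 1: [2, 4, 5]; color 2: [1, 3].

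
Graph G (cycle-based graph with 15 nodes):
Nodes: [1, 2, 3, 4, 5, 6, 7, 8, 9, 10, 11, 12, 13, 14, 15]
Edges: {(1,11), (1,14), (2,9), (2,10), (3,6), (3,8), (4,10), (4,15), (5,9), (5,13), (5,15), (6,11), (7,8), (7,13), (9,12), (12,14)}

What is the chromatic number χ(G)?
χ(G) = 3

Clique number ω(G) = 2 (lower bound: χ ≥ ω).
Odd cycle [1, 14, 12, 9, 5, 13, 7, 8, 3, 6, 11] needs 3 colors (χ ≥ 3).
The coloring below uses 3 colors, so χ(G) = 3.
A valid 3-coloring: color 1: [8, 9, 10, 11, 13, 14, 15]; color 2: [1, 2, 4, 5, 6, 7, 12]; color 3: [3].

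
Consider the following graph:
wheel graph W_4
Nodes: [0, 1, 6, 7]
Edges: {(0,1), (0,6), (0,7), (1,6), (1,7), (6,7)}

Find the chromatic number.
χ(G) = 4

Clique number ω(G) = 4 (lower bound: χ ≥ ω).
The clique on [0, 1, 6, 7] has size 4, forcing χ ≥ 4, and the coloring below uses 4 colors, so χ(G) = 4.
A valid 4-coloring: color 1: [6]; color 2: [7]; color 3: [1]; color 4: [0].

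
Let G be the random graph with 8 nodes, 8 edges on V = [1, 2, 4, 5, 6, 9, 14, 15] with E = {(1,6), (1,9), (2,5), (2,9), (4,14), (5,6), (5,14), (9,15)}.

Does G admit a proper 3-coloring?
Yes, G is 3-colorable

A valid 3-coloring: color 1: [4, 5, 9]; color 2: [2, 6, 14, 15]; color 3: [1].
(χ(G) = 3 ≤ 3.)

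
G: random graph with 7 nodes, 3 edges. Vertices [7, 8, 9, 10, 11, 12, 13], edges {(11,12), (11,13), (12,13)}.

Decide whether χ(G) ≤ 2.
No, G is not 2-colorable

The clique on vertices [11, 12, 13] has size 3 > 2, so it alone needs 3 colors.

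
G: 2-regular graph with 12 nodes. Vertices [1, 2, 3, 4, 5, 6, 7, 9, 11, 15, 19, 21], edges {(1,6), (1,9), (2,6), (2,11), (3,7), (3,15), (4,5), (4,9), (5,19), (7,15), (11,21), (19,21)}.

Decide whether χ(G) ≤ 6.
Yes, G is 6-colorable

A valid 6-coloring: color 1: [1, 2, 4, 7, 19]; color 2: [5, 6, 9, 11, 15]; color 3: [3, 21].
(χ(G) = 3 ≤ 6.)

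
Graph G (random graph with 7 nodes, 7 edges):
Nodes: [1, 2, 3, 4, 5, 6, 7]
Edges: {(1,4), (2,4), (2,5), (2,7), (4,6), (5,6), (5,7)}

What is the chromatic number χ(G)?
χ(G) = 3

Clique number ω(G) = 3 (lower bound: χ ≥ ω).
The clique on [2, 5, 7] has size 3, forcing χ ≥ 3, and the coloring below uses 3 colors, so χ(G) = 3.
A valid 3-coloring: color 1: [3, 4, 5]; color 2: [1, 2, 6]; color 3: [7].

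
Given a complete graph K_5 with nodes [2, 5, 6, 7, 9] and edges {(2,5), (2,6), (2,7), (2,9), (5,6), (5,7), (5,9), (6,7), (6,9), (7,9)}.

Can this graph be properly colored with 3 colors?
The clique on vertices [2, 5, 6, 7, 9] has size 5 > 3, so it alone needs 5 colors.

No, G is not 3-colorable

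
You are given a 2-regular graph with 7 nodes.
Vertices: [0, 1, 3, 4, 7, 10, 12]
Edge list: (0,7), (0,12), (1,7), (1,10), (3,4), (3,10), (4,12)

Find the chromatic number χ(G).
Clique number ω(G) = 2 (lower bound: χ ≥ ω).
Odd cycle [10, 3, 4, 12, 0, 7, 1] needs 3 colors (χ ≥ 3).
The coloring below uses 3 colors, so χ(G) = 3.
A valid 3-coloring: color 1: [4, 7, 10]; color 2: [1, 3, 12]; color 3: [0].

χ(G) = 3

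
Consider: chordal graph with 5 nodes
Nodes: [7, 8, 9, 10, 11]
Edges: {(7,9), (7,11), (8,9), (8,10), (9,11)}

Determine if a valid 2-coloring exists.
No, G is not 2-colorable

The clique on vertices [7, 9, 11] has size 3 > 2, so it alone needs 3 colors.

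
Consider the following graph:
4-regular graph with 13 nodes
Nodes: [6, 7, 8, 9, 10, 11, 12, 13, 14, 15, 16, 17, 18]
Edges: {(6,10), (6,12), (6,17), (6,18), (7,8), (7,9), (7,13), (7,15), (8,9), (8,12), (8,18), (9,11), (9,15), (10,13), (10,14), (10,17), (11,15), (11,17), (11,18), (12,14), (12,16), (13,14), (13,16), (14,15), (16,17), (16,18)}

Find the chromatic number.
Clique number ω(G) = 3 (lower bound: χ ≥ ω).
The clique on [6, 10, 17] has size 3, forcing χ ≥ 3, and the coloring below uses 3 colors, so χ(G) = 3.
A valid 3-coloring: color 1: [9, 12, 13, 17, 18]; color 2: [6, 7, 11, 14, 16]; color 3: [8, 10, 15].

χ(G) = 3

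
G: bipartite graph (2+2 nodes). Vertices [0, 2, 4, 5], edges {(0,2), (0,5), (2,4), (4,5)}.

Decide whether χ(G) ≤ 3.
A valid 3-coloring: color 1: [2, 5]; color 2: [0, 4].
(χ(G) = 2 ≤ 3.)

Yes, G is 3-colorable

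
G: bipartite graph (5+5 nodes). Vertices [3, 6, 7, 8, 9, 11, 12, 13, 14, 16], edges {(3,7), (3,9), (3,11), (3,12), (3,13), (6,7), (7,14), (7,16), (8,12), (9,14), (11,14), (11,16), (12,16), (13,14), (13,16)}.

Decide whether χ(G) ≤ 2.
Yes, G is 2-colorable

A valid 2-coloring: color 1: [3, 6, 8, 14, 16]; color 2: [7, 9, 11, 12, 13].
(χ(G) = 2 ≤ 2.)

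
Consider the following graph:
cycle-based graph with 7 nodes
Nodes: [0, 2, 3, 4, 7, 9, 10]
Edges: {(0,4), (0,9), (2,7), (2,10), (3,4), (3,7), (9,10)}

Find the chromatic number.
Clique number ω(G) = 2 (lower bound: χ ≥ ω).
Odd cycle [7, 2, 10, 9, 0, 4, 3] needs 3 colors (χ ≥ 3).
The coloring below uses 3 colors, so χ(G) = 3.
A valid 3-coloring: color 1: [4, 7, 10]; color 2: [2, 3, 9]; color 3: [0].

χ(G) = 3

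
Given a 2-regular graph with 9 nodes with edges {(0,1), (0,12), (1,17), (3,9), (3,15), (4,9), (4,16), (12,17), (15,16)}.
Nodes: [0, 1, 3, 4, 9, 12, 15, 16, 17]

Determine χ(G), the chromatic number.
χ(G) = 3

Clique number ω(G) = 2 (lower bound: χ ≥ ω).
Odd cycle [4, 9, 3, 15, 16] needs 3 colors (χ ≥ 3).
The coloring below uses 3 colors, so χ(G) = 3.
A valid 3-coloring: color 1: [0, 9, 15, 17]; color 2: [1, 3, 12, 16]; color 3: [4].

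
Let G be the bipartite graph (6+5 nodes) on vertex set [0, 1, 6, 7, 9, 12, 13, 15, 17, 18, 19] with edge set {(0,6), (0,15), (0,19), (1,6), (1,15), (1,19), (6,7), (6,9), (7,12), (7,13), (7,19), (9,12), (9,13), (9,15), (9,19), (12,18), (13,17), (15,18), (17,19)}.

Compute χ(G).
Clique number ω(G) = 2 (lower bound: χ ≥ ω).
The graph is bipartite (no odd cycle), so 2 colors suffice: χ(G) = 2.
A valid 2-coloring: color 1: [0, 1, 7, 9, 17, 18]; color 2: [6, 12, 13, 15, 19].

χ(G) = 2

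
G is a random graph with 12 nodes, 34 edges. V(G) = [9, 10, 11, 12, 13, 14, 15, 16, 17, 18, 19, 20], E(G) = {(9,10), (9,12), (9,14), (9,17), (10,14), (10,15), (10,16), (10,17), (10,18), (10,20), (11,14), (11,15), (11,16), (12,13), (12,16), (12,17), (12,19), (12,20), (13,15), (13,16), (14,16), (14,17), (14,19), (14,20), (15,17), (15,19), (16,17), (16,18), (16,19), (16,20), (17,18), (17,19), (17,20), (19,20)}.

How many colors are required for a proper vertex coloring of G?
Clique number ω(G) = 5 (lower bound: χ ≥ ω).
The clique on [10, 14, 16, 17, 20] has size 5, forcing χ ≥ 5, and the coloring below uses 5 colors, so χ(G) = 5.
A valid 5-coloring: color 1: [9, 15, 16]; color 2: [11, 13, 17]; color 3: [10, 19]; color 4: [12, 14, 18]; color 5: [20].

χ(G) = 5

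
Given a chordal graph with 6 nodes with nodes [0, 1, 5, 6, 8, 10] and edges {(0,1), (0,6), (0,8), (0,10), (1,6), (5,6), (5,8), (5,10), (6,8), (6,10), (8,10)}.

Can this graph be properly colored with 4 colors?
A valid 4-coloring: color 1: [6]; color 2: [1, 10]; color 3: [8]; color 4: [0, 5].
(χ(G) = 4 ≤ 4.)

Yes, G is 4-colorable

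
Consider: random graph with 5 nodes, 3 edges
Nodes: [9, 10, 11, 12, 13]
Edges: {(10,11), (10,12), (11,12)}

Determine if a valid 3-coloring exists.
Yes, G is 3-colorable

A valid 3-coloring: color 1: [9, 10, 13]; color 2: [12]; color 3: [11].
(χ(G) = 3 ≤ 3.)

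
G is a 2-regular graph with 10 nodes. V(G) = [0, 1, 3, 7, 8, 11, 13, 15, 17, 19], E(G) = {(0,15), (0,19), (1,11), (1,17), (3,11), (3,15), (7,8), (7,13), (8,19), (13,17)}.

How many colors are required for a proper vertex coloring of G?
χ(G) = 2

Clique number ω(G) = 2 (lower bound: χ ≥ ω).
The graph is bipartite (no odd cycle), so 2 colors suffice: χ(G) = 2.
A valid 2-coloring: color 1: [7, 11, 15, 17, 19]; color 2: [0, 1, 3, 8, 13].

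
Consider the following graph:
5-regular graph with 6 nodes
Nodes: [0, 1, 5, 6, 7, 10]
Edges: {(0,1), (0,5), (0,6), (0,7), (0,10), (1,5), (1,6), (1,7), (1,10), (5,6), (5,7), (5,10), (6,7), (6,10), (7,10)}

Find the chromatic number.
χ(G) = 6

Clique number ω(G) = 6 (lower bound: χ ≥ ω).
The clique on [0, 1, 5, 6, 7, 10] has size 6, forcing χ ≥ 6, and the coloring below uses 6 colors, so χ(G) = 6.
A valid 6-coloring: color 1: [6]; color 2: [0]; color 3: [1]; color 4: [10]; color 5: [5]; color 6: [7].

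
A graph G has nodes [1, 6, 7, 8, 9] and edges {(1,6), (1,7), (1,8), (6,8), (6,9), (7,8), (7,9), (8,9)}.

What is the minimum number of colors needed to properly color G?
χ(G) = 3

Clique number ω(G) = 3 (lower bound: χ ≥ ω).
The clique on [1, 6, 8] has size 3, forcing χ ≥ 3, and the coloring below uses 3 colors, so χ(G) = 3.
A valid 3-coloring: color 1: [8]; color 2: [6, 7]; color 3: [1, 9].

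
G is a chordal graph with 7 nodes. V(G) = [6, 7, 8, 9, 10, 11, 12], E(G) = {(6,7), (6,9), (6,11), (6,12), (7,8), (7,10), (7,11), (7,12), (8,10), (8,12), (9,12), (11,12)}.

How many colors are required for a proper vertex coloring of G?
Clique number ω(G) = 4 (lower bound: χ ≥ ω).
The clique on [6, 7, 11, 12] has size 4, forcing χ ≥ 4, and the coloring below uses 4 colors, so χ(G) = 4.
A valid 4-coloring: color 1: [7, 9]; color 2: [10, 12]; color 3: [6, 8]; color 4: [11].

χ(G) = 4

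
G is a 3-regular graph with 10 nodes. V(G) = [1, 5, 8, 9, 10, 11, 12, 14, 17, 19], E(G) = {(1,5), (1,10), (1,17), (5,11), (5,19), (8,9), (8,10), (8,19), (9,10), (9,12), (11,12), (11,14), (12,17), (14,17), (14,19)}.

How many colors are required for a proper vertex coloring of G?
Clique number ω(G) = 3 (lower bound: χ ≥ ω).
The clique on [8, 9, 10] has size 3, forcing χ ≥ 3, and the coloring below uses 3 colors, so χ(G) = 3.
A valid 3-coloring: color 1: [1, 8, 11]; color 2: [9, 17, 19]; color 3: [5, 10, 12, 14].

χ(G) = 3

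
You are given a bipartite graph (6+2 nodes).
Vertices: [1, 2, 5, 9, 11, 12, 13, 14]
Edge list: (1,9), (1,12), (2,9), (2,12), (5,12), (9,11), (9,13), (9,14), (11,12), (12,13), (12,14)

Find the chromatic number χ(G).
χ(G) = 2

Clique number ω(G) = 2 (lower bound: χ ≥ ω).
The graph is bipartite (no odd cycle), so 2 colors suffice: χ(G) = 2.
A valid 2-coloring: color 1: [9, 12]; color 2: [1, 2, 5, 11, 13, 14].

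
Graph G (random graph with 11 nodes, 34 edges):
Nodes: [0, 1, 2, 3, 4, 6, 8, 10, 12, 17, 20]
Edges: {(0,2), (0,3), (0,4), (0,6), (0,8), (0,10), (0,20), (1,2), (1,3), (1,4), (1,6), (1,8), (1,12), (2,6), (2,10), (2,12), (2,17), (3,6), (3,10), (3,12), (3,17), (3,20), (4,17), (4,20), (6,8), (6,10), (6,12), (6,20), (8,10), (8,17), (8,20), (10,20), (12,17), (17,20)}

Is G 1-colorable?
No, G is not 1-colorable

The clique on vertices [0, 6, 8, 10, 20] has size 5 > 1, so it alone needs 5 colors.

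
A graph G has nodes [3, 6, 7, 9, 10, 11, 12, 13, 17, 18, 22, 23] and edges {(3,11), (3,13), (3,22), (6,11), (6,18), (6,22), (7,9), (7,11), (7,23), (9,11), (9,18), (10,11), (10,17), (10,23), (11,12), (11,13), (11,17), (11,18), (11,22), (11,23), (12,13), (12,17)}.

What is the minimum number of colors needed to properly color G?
χ(G) = 4

Clique number ω(G) = 3 (lower bound: χ ≥ ω).
Odd cycle [23, 10, 17, 12, 13, 3, 22, 6, 18, 9, 7] needs 3 colors (χ ≥ 3).
Vertex 11 is adjacent to every vertex of [3, 6, 7, 9, 10, 12, 13, 17, 18, 22, 23], which already need 3 colors among themselves, so 11 needs a new color (χ ≥ 4).
The coloring below uses 4 colors, so χ(G) = 4.
A valid 4-coloring: color 1: [11]; color 2: [9, 13, 17, 22, 23]; color 3: [3, 6, 7, 10, 12]; color 4: [18].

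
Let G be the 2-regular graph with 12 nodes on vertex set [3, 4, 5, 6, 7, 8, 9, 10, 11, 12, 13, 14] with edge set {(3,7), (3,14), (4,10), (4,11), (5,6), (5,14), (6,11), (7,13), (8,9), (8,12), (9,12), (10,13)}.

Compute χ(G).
χ(G) = 3

Clique number ω(G) = 3 (lower bound: χ ≥ ω).
The clique on [8, 9, 12] has size 3, forcing χ ≥ 3, and the coloring below uses 3 colors, so χ(G) = 3.
A valid 3-coloring: color 1: [3, 4, 6, 12, 13]; color 2: [5, 7, 9, 10, 11]; color 3: [8, 14].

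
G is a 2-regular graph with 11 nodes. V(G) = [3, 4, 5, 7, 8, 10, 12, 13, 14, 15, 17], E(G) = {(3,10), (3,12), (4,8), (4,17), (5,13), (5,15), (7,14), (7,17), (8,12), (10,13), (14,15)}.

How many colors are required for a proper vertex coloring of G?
χ(G) = 3

Clique number ω(G) = 2 (lower bound: χ ≥ ω).
Odd cycle [8, 4, 17, 7, 14, 15, 5, 13, 10, 3, 12] needs 3 colors (χ ≥ 3).
The coloring below uses 3 colors, so χ(G) = 3.
A valid 3-coloring: color 1: [3, 8, 13, 14, 17]; color 2: [4, 7, 10, 12, 15]; color 3: [5].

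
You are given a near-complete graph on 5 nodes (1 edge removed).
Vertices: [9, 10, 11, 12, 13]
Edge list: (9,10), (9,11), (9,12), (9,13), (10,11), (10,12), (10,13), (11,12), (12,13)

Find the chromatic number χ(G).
χ(G) = 4

Clique number ω(G) = 4 (lower bound: χ ≥ ω).
The clique on [9, 10, 11, 12] has size 4, forcing χ ≥ 4, and the coloring below uses 4 colors, so χ(G) = 4.
A valid 4-coloring: color 1: [10]; color 2: [12]; color 3: [9]; color 4: [11, 13].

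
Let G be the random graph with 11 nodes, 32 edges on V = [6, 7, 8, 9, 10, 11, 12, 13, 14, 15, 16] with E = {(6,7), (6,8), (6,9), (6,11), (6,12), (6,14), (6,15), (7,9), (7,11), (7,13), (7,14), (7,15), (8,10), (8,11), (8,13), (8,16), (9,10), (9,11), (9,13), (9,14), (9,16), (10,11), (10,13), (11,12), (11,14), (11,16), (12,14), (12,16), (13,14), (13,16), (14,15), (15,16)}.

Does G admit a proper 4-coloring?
No, G is not 4-colorable

The clique on vertices [6, 7, 9, 11, 14] has size 5 > 4, so it alone needs 5 colors.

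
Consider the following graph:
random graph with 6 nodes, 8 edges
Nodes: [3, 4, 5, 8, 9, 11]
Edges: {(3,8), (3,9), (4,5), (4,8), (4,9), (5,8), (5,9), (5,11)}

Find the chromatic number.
Clique number ω(G) = 3 (lower bound: χ ≥ ω).
The clique on [4, 5, 8] has size 3, forcing χ ≥ 3, and the coloring below uses 3 colors, so χ(G) = 3.
A valid 3-coloring: color 1: [3, 5]; color 2: [4, 11]; color 3: [8, 9].

χ(G) = 3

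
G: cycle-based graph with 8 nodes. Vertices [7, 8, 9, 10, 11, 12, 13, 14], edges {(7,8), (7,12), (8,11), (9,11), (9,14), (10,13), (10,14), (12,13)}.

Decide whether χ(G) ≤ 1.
Edge (7,8) forces its endpoints to differ, so 1 color is not enough.

No, G is not 1-colorable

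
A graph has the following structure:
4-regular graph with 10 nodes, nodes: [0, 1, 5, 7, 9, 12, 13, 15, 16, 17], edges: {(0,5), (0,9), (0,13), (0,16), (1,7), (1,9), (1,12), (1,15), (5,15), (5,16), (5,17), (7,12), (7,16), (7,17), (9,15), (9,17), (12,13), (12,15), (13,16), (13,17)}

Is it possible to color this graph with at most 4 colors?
Yes, G is 4-colorable

A valid 4-coloring: color 1: [0, 12, 17]; color 2: [7, 13, 15]; color 3: [1, 5]; color 4: [9, 16].
(χ(G) = 4 ≤ 4.)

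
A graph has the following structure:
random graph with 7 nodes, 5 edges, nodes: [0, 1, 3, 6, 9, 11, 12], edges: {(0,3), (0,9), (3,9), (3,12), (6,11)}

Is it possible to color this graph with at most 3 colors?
A valid 3-coloring: color 1: [1, 3, 11]; color 2: [6, 9, 12]; color 3: [0].
(χ(G) = 3 ≤ 3.)

Yes, G is 3-colorable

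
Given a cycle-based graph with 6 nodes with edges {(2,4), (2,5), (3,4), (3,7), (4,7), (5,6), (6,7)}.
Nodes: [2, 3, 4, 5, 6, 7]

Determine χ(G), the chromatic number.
χ(G) = 3

Clique number ω(G) = 3 (lower bound: χ ≥ ω).
The clique on [3, 4, 7] has size 3, forcing χ ≥ 3, and the coloring below uses 3 colors, so χ(G) = 3.
A valid 3-coloring: color 1: [4, 5]; color 2: [2, 7]; color 3: [3, 6].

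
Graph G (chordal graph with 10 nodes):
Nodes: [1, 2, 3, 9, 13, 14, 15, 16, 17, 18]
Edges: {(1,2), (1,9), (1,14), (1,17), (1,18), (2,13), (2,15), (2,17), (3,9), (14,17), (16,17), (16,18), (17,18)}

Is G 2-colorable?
The clique on vertices [1, 2, 17] has size 3 > 2, so it alone needs 3 colors.

No, G is not 2-colorable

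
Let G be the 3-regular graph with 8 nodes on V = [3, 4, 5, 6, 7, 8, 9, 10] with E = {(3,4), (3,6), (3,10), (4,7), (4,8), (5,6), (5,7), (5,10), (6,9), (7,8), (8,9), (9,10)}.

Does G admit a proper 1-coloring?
The clique on vertices [4, 7, 8] has size 3 > 1, so it alone needs 3 colors.

No, G is not 1-colorable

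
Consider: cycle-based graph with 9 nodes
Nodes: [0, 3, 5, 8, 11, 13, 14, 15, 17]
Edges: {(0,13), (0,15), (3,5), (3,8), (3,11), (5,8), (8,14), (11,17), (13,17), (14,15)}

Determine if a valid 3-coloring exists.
Yes, G is 3-colorable

A valid 3-coloring: color 1: [8, 11, 13, 15]; color 2: [0, 3, 14, 17]; color 3: [5].
(χ(G) = 3 ≤ 3.)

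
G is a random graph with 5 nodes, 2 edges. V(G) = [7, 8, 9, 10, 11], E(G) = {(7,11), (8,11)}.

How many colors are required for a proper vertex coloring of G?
χ(G) = 2

Clique number ω(G) = 2 (lower bound: χ ≥ ω).
The graph is bipartite (no odd cycle), so 2 colors suffice: χ(G) = 2.
A valid 2-coloring: color 1: [9, 10, 11]; color 2: [7, 8].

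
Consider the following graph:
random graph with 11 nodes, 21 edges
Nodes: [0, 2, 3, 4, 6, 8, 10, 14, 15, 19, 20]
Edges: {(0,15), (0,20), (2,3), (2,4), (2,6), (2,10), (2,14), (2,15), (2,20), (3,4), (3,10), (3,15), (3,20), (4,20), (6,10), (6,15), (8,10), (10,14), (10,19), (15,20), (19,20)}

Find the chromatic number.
χ(G) = 4

Clique number ω(G) = 4 (lower bound: χ ≥ ω).
The clique on [2, 3, 4, 20] has size 4, forcing χ ≥ 4, and the coloring below uses 4 colors, so χ(G) = 4.
A valid 4-coloring: color 1: [0, 2, 8, 19]; color 2: [10, 20]; color 3: [3, 6, 14]; color 4: [4, 15].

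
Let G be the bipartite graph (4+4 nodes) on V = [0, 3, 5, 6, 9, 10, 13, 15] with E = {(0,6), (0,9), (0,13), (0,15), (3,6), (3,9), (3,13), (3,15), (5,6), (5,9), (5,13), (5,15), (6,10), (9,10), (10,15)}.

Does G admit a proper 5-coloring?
A valid 5-coloring: color 1: [6, 9, 13, 15]; color 2: [0, 3, 5, 10].
(χ(G) = 2 ≤ 5.)

Yes, G is 5-colorable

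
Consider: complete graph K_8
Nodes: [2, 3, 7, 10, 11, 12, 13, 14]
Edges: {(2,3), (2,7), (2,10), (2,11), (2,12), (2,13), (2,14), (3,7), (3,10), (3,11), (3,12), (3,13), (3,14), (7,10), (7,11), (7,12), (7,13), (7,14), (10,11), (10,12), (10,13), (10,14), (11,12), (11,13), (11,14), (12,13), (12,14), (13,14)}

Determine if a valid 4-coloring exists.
No, G is not 4-colorable

The clique on vertices [2, 3, 7, 10, 11, 12, 13, 14] has size 8 > 4, so it alone needs 8 colors.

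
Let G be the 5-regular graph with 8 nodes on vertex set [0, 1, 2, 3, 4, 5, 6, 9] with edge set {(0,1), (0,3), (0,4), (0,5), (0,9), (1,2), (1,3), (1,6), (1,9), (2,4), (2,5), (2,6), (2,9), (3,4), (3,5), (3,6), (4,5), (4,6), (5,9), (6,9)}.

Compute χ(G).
χ(G) = 4

Clique number ω(G) = 4 (lower bound: χ ≥ ω).
The clique on [0, 3, 4, 5] has size 4, forcing χ ≥ 4, and the coloring below uses 4 colors, so χ(G) = 4.
A valid 4-coloring: color 1: [3, 9]; color 2: [5, 6]; color 3: [1, 4]; color 4: [0, 2].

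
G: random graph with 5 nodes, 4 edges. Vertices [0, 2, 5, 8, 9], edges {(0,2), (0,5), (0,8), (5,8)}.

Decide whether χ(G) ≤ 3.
Yes, G is 3-colorable

A valid 3-coloring: color 1: [0, 9]; color 2: [2, 5]; color 3: [8].
(χ(G) = 3 ≤ 3.)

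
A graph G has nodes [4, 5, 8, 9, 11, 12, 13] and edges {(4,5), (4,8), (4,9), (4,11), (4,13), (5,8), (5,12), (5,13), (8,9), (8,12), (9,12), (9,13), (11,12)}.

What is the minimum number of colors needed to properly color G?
Clique number ω(G) = 3 (lower bound: χ ≥ ω).
The clique on [4, 8, 9] has size 3, forcing χ ≥ 3, and the coloring below uses 3 colors, so χ(G) = 3.
A valid 3-coloring: color 1: [4, 12]; color 2: [5, 9, 11]; color 3: [8, 13].

χ(G) = 3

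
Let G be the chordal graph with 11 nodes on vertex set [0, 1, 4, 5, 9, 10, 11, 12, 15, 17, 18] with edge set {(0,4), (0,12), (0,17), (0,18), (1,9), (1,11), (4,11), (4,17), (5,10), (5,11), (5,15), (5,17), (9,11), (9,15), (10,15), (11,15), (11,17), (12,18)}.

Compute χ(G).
Clique number ω(G) = 3 (lower bound: χ ≥ ω).
The clique on [0, 4, 17] has size 3, forcing χ ≥ 3, and the coloring below uses 3 colors, so χ(G) = 3.
A valid 3-coloring: color 1: [0, 10, 11]; color 2: [4, 5, 9, 18]; color 3: [1, 12, 15, 17].

χ(G) = 3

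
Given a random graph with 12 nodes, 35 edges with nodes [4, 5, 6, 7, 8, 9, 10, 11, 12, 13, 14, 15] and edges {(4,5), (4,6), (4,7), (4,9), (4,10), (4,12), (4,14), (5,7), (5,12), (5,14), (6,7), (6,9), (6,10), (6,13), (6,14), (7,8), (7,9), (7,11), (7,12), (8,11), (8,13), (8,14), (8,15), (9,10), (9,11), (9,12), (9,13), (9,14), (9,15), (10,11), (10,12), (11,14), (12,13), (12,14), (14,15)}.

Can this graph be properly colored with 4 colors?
Yes, G is 4-colorable

A valid 4-coloring: color 1: [5, 8, 9]; color 2: [7, 10, 13, 14]; color 3: [4, 11, 15]; color 4: [6, 12].
(χ(G) = 4 ≤ 4.)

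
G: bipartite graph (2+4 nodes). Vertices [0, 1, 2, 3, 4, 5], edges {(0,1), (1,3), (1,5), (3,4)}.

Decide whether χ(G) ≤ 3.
A valid 3-coloring: color 1: [1, 2, 4]; color 2: [0, 3, 5].
(χ(G) = 2 ≤ 3.)

Yes, G is 3-colorable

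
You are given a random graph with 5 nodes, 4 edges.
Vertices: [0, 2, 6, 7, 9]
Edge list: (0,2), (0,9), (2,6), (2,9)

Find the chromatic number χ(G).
Clique number ω(G) = 3 (lower bound: χ ≥ ω).
The clique on [0, 2, 9] has size 3, forcing χ ≥ 3, and the coloring below uses 3 colors, so χ(G) = 3.
A valid 3-coloring: color 1: [2, 7]; color 2: [6, 9]; color 3: [0].

χ(G) = 3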